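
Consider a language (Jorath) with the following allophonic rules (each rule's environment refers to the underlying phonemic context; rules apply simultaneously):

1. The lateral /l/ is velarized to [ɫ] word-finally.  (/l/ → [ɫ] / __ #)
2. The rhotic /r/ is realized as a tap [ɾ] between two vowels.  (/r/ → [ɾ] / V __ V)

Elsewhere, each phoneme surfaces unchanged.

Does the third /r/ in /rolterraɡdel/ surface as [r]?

/r/ (between /r/ and /a/): rule 2 targets it, but not between two vowels → unchanged [r].
The actual realization is [r], which matches [r].

Yes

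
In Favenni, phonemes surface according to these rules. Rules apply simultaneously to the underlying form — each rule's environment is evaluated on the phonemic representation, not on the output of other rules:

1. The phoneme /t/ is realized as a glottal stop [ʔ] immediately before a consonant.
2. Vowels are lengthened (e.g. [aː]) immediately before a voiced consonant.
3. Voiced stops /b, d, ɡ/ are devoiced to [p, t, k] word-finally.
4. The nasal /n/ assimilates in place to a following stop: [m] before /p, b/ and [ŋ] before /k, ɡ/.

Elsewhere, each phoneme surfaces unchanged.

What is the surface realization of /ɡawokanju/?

[ɡaːwokaːnju]

/ɡ/ — word-initial; rule 3 does not apply here → [ɡ].
/a/ (between /ɡ/ and /w/) occurs before a voiced consonant → [aː] by rule 2.
/w/ — not in any rule's target class → [w].
/o/ (between /w/ and /k/) fails the environment for rule 2, so it stays [o].
/k/ stays [k].
/a/ — between /k/ and /n/, before a voiced consonant — surfaces as [aː] (rule 2).
/n/ (between /a/ and /j/) fails the environment for rule 4, so it stays [n].
/j/ stays [j].
/u/ (word-final) is in the target of rule 2 but the environment (before a voiced consonant) is not met → [u].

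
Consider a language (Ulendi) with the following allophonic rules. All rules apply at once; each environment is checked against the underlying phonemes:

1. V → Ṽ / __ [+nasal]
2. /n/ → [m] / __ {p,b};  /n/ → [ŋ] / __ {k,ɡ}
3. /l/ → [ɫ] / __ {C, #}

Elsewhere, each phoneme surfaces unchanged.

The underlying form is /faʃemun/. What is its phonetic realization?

[faʃẽmũn]

/a/ (between /f/ and /ʃ/) is in the target of rule 1 but the environment (before a nasal consonant) is not met → [a].
/e/ (between /ʃ/ and /m/) occurs before a nasal consonant → [ẽ] by rule 1.
/u/ — between /m/ and /n/, before a nasal consonant — surfaces as [ũ] (rule 1).
/n/ — word-final; rule 2 does not apply here → [n].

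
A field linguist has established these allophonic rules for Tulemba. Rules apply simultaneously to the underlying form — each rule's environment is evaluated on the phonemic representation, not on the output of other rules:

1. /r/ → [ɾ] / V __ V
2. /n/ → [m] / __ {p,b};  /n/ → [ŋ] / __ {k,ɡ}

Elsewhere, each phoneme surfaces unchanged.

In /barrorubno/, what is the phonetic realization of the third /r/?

[ɾ]

/r/ (between /o/ and /u/): between two vowels, so rule 1 applies → [ɾ].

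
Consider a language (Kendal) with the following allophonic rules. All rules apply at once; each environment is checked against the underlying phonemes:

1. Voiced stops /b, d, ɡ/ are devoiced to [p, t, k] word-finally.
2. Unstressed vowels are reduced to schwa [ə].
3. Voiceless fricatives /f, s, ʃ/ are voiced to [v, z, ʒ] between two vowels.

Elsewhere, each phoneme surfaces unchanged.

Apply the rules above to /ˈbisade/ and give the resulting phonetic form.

[ˈbizədə]

/b/ (word-initial) is in the target of rule 1 but the environment (word-finally) is not met → [b].
/i/ (between /b/ and /s/) is in the target of rule 2 but the environment (in an unstressed syllable) is not met → [i].
/s/ (between /i/ and /a/): between two vowels, so rule 3 applies → [z].
/a/ (between /s/ and /d/): in an unstressed syllable, so rule 2 applies → [ə].
/d/ (between /a/ and /e/) is in the target of rule 1 but the environment (word-finally) is not met → [d].
Rule 2 applies to /e/ (word-final: in an unstressed syllable) → [ə].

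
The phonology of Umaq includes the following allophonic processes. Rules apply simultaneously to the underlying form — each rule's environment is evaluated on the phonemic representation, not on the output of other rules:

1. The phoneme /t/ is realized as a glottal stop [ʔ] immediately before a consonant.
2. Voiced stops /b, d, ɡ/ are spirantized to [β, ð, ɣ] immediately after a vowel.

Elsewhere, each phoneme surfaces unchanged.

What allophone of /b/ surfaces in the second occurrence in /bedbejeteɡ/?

/b/ (between /d/ and /e/) fails the environment for rule 2, so it stays [b].

[b]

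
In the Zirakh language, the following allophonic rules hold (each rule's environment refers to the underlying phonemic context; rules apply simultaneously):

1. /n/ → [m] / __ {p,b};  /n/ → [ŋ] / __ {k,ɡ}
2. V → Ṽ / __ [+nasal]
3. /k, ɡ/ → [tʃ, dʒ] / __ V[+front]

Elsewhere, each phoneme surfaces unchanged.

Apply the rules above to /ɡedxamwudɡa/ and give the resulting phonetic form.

[dʒedxãmwudɡa]

/ɡ/ (word-initial): before a front vowel, so rule 3 applies → [dʒ].
/e/ (between /ɡ/ and /d/) fails the environment for rule 2, so it stays [e].
/a/ — between /x/ and /m/, before a nasal consonant — surfaces as [ã] (rule 2).
/u/ (between /w/ and /d/) fails the environment for rule 2, so it stays [u].
/ɡ/ (between /d/ and /a/) is in the target of rule 3 but the environment (before a front vowel) is not met → [ɡ].
/a/ (word-final) is in the target of rule 2 but the environment (before a nasal consonant) is not met → [a].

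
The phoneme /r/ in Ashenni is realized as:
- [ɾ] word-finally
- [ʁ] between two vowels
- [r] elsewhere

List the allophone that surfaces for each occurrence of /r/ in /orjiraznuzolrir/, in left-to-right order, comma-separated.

[r], [ʁ], [r], [ɾ]

Occurrence 1 (position 2): no conditioning environment matches → elsewhere allophone [r].
Occurrence 2 (position 5): between two vowels → [ʁ].
Occurrence 3 (position 13): no conditioning environment matches → elsewhere allophone [r].
Occurrence 4 (position 15): word-finally → [ɾ].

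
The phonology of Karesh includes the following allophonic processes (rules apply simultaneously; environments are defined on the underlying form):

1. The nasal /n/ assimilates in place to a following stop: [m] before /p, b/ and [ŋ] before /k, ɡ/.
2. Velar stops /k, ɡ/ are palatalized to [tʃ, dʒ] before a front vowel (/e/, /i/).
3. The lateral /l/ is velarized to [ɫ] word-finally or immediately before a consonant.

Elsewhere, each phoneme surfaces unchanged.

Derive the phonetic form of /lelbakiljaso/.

[leɫbatʃiɫjaso]

/l/ (word-initial) fails the environment for rule 3, so it stays [l].
/e/ (between /l/ and /l/) is unaffected → [e].
/l/ meets the environment for rule 3 (word-finally or immediately before a consonant) → [ɫ].
/b/ (between /l/ and /a/) is unaffected → [b].
/a/ (between /b/ and /k/): no rule targets it → [a].
/k/ (between /a/ and /i/) occurs before a front vowel → [tʃ] by rule 2.
/i/ stays [i].
Rule 3 applies to /l/ (between /i/ and /j/: word-finally or immediately before a consonant) → [ɫ].
/j/ (between /l/ and /a/): no rule targets it → [j].
/a/ — not in any rule's target class → [a].
/s/ — not in any rule's target class → [s].
/o/ — not in any rule's target class → [o].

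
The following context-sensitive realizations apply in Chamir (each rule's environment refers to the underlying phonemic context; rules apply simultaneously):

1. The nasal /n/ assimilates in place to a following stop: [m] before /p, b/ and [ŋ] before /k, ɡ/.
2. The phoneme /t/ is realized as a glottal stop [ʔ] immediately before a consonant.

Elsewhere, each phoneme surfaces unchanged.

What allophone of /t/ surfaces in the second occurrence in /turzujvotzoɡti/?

[ʔ]

/t/ — between /o/ and /z/, immediately before a consonant — surfaces as [ʔ] (rule 2).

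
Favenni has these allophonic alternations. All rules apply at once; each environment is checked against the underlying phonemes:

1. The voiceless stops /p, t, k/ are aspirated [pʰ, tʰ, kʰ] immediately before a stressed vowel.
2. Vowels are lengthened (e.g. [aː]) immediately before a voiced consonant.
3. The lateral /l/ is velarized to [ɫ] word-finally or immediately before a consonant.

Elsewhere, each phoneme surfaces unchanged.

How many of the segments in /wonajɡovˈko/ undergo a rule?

4

Segments that undergo a rule: /o/ → [oː] (rule 2); /a/ → [aː] (rule 2); /o/ → [oː] (rule 2); /k/ → [kʰ] (rule 1).
All other segments surface unchanged.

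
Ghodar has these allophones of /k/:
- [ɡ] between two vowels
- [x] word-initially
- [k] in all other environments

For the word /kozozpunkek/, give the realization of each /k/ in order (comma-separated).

Occurrence 1 (position 1): word-initially → [x].
Occurrence 2 (position 9): no conditioning environment matches → elsewhere allophone [k].
Occurrence 3 (position 11): no conditioning environment matches → elsewhere allophone [k].

[x], [k], [k]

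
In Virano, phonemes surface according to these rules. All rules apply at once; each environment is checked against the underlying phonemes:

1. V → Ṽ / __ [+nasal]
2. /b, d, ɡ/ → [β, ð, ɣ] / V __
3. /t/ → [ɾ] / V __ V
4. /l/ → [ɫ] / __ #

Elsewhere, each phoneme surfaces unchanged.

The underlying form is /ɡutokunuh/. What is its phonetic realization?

/ɡ/ (word-initial) is in the target of rule 2 but the environment (immediately after a vowel) is not met → [ɡ].
/u/ (between /ɡ/ and /t/): rule 1 targets it, but not before a nasal consonant → unchanged [u].
Rule 3 applies to /t/ (between /u/ and /o/: between two vowels) → [ɾ].
/o/ (between /t/ and /k/): rule 1 targets it, but not before a nasal consonant → unchanged [o].
/u/ (between /k/ and /n/): before a nasal consonant, so rule 1 applies → [ũ].
/u/ (between /n/ and /h/): rule 1 targets it, but not before a nasal consonant → unchanged [u].

[ɡuɾokũnuh]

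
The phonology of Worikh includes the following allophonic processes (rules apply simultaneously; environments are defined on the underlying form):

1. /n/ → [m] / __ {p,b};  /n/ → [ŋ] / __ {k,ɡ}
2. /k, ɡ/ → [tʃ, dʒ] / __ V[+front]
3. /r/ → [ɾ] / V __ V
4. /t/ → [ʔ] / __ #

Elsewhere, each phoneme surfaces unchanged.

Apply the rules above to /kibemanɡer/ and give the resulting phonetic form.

/k/ — word-initial, before a front vowel — surfaces as [tʃ] (rule 2).
/i/ stays [i].
/b/ — not in any rule's target class → [b].
/e/ — not in any rule's target class → [e].
/m/ stays [m].
/a/ (between /m/ and /n/) is unaffected → [a].
/n/ — between /a/ and /ɡ/, before a labial or velar stop — surfaces as [ŋ] (rule 1).
/ɡ/ — between /n/ and /e/, before a front vowel — surfaces as [dʒ] (rule 2).
/e/ (between /ɡ/ and /r/): no rule targets it → [e].
/r/ — word-final; rule 3 does not apply here → [r].

[tʃibemaŋdʒer]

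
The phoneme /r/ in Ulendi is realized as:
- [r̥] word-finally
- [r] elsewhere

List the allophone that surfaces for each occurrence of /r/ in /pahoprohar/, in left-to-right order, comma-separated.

[r], [r̥]

Occurrence 1 (position 6): no conditioning environment matches → elsewhere allophone [r].
Occurrence 2 (position 10): word-finally → [r̥].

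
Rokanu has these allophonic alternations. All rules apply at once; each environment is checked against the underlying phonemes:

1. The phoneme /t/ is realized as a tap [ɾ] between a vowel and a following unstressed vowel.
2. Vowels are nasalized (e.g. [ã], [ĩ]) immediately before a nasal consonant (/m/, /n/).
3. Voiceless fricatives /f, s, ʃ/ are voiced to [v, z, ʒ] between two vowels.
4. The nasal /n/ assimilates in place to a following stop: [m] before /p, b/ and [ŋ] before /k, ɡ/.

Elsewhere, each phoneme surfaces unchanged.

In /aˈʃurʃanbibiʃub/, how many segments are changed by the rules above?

Segments that undergo a rule: /ʃ/ → [ʒ] (rule 3); /a/ → [ã] (rule 2); /n/ → [m] (rule 4); /ʃ/ → [ʒ] (rule 3).
All other segments surface unchanged.

4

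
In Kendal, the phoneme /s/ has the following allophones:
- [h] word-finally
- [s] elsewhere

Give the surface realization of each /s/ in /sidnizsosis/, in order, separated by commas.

Occurrence 1 (position 1): no conditioning environment matches → elsewhere allophone [s].
Occurrence 2 (position 7): no conditioning environment matches → elsewhere allophone [s].
Occurrence 3 (position 9): no conditioning environment matches → elsewhere allophone [s].
Occurrence 4 (position 11): word-finally → [h].

[s], [s], [s], [h]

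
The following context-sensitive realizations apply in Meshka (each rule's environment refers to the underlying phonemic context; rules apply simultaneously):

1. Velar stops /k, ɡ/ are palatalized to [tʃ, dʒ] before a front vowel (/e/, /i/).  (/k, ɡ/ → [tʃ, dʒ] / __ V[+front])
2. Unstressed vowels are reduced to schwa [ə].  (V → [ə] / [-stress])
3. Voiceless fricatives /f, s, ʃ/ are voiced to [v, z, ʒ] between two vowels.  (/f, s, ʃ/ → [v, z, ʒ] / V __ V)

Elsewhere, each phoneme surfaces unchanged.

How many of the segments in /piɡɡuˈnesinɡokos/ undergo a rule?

6

Segments that undergo a rule: /i/ → [ə] (rule 2); /u/ → [ə] (rule 2); /s/ → [z] (rule 3); /i/ → [ə] (rule 2); /o/ → [ə] (rule 2); /o/ → [ə] (rule 2).
All other segments surface unchanged.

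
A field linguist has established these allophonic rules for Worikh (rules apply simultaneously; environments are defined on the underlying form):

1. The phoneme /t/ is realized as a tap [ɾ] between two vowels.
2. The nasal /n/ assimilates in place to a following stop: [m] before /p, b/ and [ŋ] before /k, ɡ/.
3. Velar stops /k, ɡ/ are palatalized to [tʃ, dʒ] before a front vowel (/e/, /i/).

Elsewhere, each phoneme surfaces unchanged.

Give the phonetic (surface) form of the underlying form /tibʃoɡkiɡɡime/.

/t/ (word-initial) is in the target of rule 1 but the environment (between two vowels) is not met → [t].
/i/ stays [i].
/b/ stays [b].
/ʃ/ stays [ʃ].
/o/ — not in any rule's target class → [o].
/ɡ/ — between /o/ and /k/; rule 3 does not apply here → [ɡ].
/k/ meets the environment for rule 3 (before a front vowel) → [tʃ].
/i/ (between /k/ and /ɡ/): no rule targets it → [i].
/ɡ/ — between /i/ and /ɡ/; rule 3 does not apply here → [ɡ].
/ɡ/ (between /ɡ/ and /i/) occurs before a front vowel → [dʒ] by rule 3.
/i/ stays [i].
/m/ (between /i/ and /e/): no rule targets it → [m].
/e/ (word-final): no rule targets it → [e].

[tibʃoɡtʃiɡdʒime]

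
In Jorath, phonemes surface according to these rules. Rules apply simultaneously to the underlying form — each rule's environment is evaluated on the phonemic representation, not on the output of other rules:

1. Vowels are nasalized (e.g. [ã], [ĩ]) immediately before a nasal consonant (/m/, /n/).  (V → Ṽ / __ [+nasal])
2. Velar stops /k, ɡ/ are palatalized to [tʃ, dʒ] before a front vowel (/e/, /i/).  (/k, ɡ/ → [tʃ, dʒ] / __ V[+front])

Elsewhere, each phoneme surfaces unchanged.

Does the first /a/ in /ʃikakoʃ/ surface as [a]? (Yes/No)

Yes

/a/ (between /k/ and /k/): rule 1 targets it, but not before a nasal consonant → unchanged [a].
The actual realization is [a], which matches [a].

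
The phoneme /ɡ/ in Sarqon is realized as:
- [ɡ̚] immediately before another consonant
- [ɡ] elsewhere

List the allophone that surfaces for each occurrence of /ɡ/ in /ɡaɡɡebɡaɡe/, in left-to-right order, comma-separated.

Occurrence 1 (position 1): no conditioning environment matches → elsewhere allophone [ɡ].
Occurrence 2 (position 3): immediately before another consonant → [ɡ̚].
Occurrence 3 (position 4): no conditioning environment matches → elsewhere allophone [ɡ].
Occurrence 4 (position 7): no conditioning environment matches → elsewhere allophone [ɡ].
Occurrence 5 (position 9): no conditioning environment matches → elsewhere allophone [ɡ].

[ɡ], [ɡ̚], [ɡ], [ɡ], [ɡ]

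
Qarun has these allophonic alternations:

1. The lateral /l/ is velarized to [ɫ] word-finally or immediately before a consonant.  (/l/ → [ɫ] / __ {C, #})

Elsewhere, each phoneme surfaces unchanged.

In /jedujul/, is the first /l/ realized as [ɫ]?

/l/ (word-final): word-finally or immediately before a consonant, so rule 1 applies → [ɫ].
The actual realization is [ɫ], which matches [ɫ].

Yes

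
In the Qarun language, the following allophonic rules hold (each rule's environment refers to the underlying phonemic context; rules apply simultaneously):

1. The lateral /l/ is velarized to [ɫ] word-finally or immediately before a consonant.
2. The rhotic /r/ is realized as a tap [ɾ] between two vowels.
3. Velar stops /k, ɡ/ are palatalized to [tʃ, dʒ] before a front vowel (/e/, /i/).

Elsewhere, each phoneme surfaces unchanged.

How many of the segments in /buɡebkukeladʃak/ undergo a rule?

2

Segments that undergo a rule: /ɡ/ → [dʒ] (rule 3); /k/ → [tʃ] (rule 3).
All other segments surface unchanged.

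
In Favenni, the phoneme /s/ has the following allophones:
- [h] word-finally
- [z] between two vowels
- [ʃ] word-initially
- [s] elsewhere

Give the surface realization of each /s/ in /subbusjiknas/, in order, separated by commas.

[ʃ], [s], [h]

Occurrence 1 (position 1): word-initially → [ʃ].
Occurrence 2 (position 6): no conditioning environment matches → elsewhere allophone [s].
Occurrence 3 (position 12): word-finally → [h].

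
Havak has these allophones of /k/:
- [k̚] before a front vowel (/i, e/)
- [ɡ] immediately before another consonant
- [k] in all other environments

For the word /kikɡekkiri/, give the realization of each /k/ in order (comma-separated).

Occurrence 1 (position 1): before a front vowel (/i, e/) → [k̚].
Occurrence 2 (position 3): immediately before another consonant → [ɡ].
Occurrence 3 (position 6): immediately before another consonant → [ɡ].
Occurrence 4 (position 7): before a front vowel (/i, e/) → [k̚].

[k̚], [ɡ], [ɡ], [k̚]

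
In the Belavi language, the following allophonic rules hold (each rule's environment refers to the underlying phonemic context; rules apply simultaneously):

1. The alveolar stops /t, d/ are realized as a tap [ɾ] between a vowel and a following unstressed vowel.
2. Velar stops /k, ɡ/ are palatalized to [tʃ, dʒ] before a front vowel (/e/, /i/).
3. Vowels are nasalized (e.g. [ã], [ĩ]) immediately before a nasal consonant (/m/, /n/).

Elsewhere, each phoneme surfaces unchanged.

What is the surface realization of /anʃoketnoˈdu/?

[ãnʃotʃetnoˈdu]

/a/ (word-initial) occurs before a nasal consonant → [ã] by rule 3.
/n/ — not in any rule's target class → [n].
/ʃ/ (between /n/ and /o/): no rule targets it → [ʃ].
/o/ — between /ʃ/ and /k/; rule 3 does not apply here → [o].
/k/ meets the environment for rule 2 (before a front vowel) → [tʃ].
/e/ — between /k/ and /t/; rule 3 does not apply here → [e].
/t/ — between /e/ and /n/; rule 1 does not apply here → [t].
/n/ — not in any rule's target class → [n].
/o/ (between /n/ and /d/): rule 3 targets it, but not before a nasal consonant → unchanged [o].
/d/ (between /o/ and /u/) is in the target of rule 1 but the environment (between a vowel and a following unstressed vowel) is not met → [d].
/u/ (word-final) is in the target of rule 3 but the environment (before a nasal consonant) is not met → [u].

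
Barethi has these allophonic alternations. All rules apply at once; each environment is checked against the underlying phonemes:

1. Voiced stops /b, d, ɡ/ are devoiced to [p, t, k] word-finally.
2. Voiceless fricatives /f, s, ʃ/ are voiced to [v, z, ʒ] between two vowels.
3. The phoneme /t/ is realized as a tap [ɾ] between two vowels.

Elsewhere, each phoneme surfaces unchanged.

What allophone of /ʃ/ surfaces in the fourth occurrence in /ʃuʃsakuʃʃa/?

[ʃ]

/ʃ/ (between /ʃ/ and /a/) is in the target of rule 2 but the environment (between two vowels) is not met → [ʃ].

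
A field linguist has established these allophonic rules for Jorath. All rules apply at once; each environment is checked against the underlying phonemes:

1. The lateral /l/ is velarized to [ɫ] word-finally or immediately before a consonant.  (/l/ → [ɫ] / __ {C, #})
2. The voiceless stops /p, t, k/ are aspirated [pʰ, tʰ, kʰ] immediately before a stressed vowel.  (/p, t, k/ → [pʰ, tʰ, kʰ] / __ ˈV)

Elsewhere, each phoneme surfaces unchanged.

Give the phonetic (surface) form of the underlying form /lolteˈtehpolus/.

[loɫteˈtʰehpolus]

/l/ (word-initial): rule 1 targets it, but not word-finally or immediately before a consonant → unchanged [l].
/o/ (between /l/ and /l/) is unaffected → [o].
/l/ meets the environment for rule 1 (word-finally or immediately before a consonant) → [ɫ].
/t/ (between /l/ and /e/): rule 2 targets it, but not immediately before a stressed vowel → unchanged [t].
/e/ (between /t/ and /t/) is unaffected → [e].
/t/ — between /e/ and /e/, immediately before a stressed vowel — surfaces as [tʰ] (rule 2).
/e/ (between /t/ and /h/) is unaffected → [e].
/h/ — not in any rule's target class → [h].
/p/ (between /h/ and /o/) is in the target of rule 2 but the environment (immediately before a stressed vowel) is not met → [p].
/o/ — not in any rule's target class → [o].
/l/ (between /o/ and /u/) fails the environment for rule 1, so it stays [l].
/u/ (between /l/ and /s/): no rule targets it → [u].
/s/ (word-final) is unaffected → [s].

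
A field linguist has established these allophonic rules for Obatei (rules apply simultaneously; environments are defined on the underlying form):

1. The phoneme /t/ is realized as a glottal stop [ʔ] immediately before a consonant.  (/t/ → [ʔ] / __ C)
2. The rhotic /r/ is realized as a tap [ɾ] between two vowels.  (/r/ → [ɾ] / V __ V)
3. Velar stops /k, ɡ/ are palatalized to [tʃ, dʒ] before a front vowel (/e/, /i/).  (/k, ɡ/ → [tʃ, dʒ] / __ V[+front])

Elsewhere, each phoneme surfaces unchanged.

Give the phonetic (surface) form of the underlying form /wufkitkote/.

[wuftʃiʔkote]

/w/ stays [w].
/u/ (between /w/ and /f/) is unaffected → [u].
/f/ stays [f].
/k/ — between /f/ and /i/, before a front vowel — surfaces as [tʃ] (rule 3).
/i/ — not in any rule's target class → [i].
/t/ — between /i/ and /k/, immediately before a consonant — surfaces as [ʔ] (rule 1).
/k/ (between /t/ and /o/) is in the target of rule 3 but the environment (before a front vowel) is not met → [k].
/o/ (between /k/ and /t/) is unaffected → [o].
/t/ (between /o/ and /e/) fails the environment for rule 1, so it stays [t].
/e/ (word-final) is unaffected → [e].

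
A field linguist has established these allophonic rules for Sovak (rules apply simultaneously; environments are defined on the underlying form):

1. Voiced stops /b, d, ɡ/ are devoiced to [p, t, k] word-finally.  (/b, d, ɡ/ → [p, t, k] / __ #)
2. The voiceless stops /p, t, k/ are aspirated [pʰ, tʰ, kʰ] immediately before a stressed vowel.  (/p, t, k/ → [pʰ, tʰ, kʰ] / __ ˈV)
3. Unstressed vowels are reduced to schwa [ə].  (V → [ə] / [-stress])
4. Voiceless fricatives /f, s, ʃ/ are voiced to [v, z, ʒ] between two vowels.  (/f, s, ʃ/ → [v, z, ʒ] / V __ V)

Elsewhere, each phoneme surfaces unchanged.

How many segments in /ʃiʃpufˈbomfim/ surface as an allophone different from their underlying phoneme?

3

Segments that undergo a rule: /i/ → [ə] (rule 3); /u/ → [ə] (rule 3); /i/ → [ə] (rule 3).
All other segments surface unchanged.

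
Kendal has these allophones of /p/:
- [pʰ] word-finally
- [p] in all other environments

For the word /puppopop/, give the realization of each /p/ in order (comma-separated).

[p], [p], [p], [p], [pʰ]

Occurrence 1 (position 1): no conditioning environment matches → elsewhere allophone [p].
Occurrence 2 (position 3): no conditioning environment matches → elsewhere allophone [p].
Occurrence 3 (position 4): no conditioning environment matches → elsewhere allophone [p].
Occurrence 4 (position 6): no conditioning environment matches → elsewhere allophone [p].
Occurrence 5 (position 8): word-finally → [pʰ].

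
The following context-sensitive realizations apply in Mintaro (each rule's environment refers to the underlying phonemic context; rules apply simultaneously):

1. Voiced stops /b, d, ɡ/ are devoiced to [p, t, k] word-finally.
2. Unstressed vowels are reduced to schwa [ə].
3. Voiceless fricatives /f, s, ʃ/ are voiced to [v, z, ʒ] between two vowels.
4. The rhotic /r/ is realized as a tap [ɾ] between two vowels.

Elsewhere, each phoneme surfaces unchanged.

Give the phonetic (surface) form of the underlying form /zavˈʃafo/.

[zəvˈʃavə]

/z/ (word-initial) is unaffected → [z].
/a/ meets the environment for rule 2 (in an unstressed syllable) → [ə].
/v/ — not in any rule's target class → [v].
/ʃ/ — between /v/ and /a/; rule 3 does not apply here → [ʃ].
/a/ (between /ʃ/ and /f/): rule 2 targets it, but not in an unstressed syllable → unchanged [a].
/f/ — between /a/ and /o/, between two vowels — surfaces as [v] (rule 3).
/o/ (word-final): in an unstressed syllable, so rule 2 applies → [ə].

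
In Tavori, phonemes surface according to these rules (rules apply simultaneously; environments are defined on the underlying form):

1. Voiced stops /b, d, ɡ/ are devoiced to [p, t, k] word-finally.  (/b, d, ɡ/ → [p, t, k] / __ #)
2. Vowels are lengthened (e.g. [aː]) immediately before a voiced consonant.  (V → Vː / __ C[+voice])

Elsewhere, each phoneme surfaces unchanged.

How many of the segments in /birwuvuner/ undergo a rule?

4

Segments that undergo a rule: /i/ → [iː] (rule 2); /u/ → [uː] (rule 2); /u/ → [uː] (rule 2); /e/ → [eː] (rule 2).
All other segments surface unchanged.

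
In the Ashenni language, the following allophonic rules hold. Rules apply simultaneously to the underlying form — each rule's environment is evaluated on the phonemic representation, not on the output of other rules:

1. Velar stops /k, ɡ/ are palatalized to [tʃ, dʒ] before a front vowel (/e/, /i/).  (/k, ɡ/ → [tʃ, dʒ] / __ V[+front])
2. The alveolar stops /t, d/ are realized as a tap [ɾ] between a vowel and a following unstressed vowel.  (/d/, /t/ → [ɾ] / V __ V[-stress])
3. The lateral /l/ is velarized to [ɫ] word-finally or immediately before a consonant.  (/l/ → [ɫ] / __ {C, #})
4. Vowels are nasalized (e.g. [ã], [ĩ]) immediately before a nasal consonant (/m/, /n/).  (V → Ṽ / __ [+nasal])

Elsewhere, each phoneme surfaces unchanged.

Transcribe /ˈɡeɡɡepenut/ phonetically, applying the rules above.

/ɡ/ — word-initial, before a front vowel — surfaces as [dʒ] (rule 1).
/e/ (between /ɡ/ and /ɡ/): rule 4 targets it, but not before a nasal consonant → unchanged [e].
/ɡ/ (between /e/ and /ɡ/) fails the environment for rule 1, so it stays [ɡ].
/ɡ/ (between /ɡ/ and /e/): before a front vowel, so rule 1 applies → [dʒ].
/e/ (between /ɡ/ and /p/) fails the environment for rule 4, so it stays [e].
/p/ — not in any rule's target class → [p].
/e/ (between /p/ and /n/): before a nasal consonant, so rule 4 applies → [ẽ].
/n/ (between /e/ and /u/) is unaffected → [n].
/u/ (between /n/ and /t/): rule 4 targets it, but not before a nasal consonant → unchanged [u].
/t/ (word-final) is in the target of rule 2 but the environment (between a vowel and a following unstressed vowel) is not met → [t].

[ˈdʒeɡdʒepẽnut]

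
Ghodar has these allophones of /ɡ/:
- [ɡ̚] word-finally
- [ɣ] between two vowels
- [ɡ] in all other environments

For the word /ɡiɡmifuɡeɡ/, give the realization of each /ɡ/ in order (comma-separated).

[ɡ], [ɡ], [ɣ], [ɡ̚]

Occurrence 1 (position 1): no conditioning environment matches → elsewhere allophone [ɡ].
Occurrence 2 (position 3): no conditioning environment matches → elsewhere allophone [ɡ].
Occurrence 3 (position 8): between two vowels → [ɣ].
Occurrence 4 (position 10): word-finally → [ɡ̚].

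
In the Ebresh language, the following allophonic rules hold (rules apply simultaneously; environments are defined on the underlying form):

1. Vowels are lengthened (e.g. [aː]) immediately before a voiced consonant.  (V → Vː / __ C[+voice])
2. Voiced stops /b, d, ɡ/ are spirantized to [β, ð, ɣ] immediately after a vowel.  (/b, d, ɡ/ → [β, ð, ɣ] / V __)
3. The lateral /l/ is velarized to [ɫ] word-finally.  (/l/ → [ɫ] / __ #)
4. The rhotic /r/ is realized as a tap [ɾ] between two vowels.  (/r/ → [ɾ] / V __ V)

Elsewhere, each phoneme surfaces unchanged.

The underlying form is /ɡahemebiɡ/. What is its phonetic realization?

/ɡ/ (word-initial) is in the target of rule 2 but the environment (immediately after a vowel) is not met → [ɡ].
/a/ (between /ɡ/ and /h/) fails the environment for rule 1, so it stays [a].
/e/ meets the environment for rule 1 (before a voiced consonant) → [eː].
Rule 1 applies to /e/ (between /m/ and /b/: before a voiced consonant) → [eː].
/b/ — between /e/ and /i/, immediately after a vowel — surfaces as [β] (rule 2).
/i/ meets the environment for rule 1 (before a voiced consonant) → [iː].
/ɡ/ meets the environment for rule 2 (immediately after a vowel) → [ɣ].

[ɡaheːmeːβiːɣ]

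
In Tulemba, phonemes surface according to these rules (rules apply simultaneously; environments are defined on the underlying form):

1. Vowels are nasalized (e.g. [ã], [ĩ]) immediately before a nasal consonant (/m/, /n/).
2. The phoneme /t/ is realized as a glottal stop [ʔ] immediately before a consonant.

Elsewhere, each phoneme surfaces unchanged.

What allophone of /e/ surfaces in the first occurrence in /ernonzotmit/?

[e]

/e/ (word-initial) fails the environment for rule 1, so it stays [e].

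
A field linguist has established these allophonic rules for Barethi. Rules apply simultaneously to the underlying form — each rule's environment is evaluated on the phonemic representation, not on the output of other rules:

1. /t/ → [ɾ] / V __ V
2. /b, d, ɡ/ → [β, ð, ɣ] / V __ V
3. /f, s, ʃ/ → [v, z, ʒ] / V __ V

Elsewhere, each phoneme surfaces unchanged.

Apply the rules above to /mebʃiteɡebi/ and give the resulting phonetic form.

/b/ — between /e/ and /ʃ/; rule 2 does not apply here → [b].
/ʃ/ (between /b/ and /i/) fails the environment for rule 3, so it stays [ʃ].
/t/ (between /i/ and /e/) occurs between two vowels → [ɾ] by rule 1.
Rule 2 applies to /ɡ/ (between /e/ and /e/: between two vowels) → [ɣ].
/b/ (between /e/ and /i/): between two vowels, so rule 2 applies → [β].

[mebʃiɾeɣeβi]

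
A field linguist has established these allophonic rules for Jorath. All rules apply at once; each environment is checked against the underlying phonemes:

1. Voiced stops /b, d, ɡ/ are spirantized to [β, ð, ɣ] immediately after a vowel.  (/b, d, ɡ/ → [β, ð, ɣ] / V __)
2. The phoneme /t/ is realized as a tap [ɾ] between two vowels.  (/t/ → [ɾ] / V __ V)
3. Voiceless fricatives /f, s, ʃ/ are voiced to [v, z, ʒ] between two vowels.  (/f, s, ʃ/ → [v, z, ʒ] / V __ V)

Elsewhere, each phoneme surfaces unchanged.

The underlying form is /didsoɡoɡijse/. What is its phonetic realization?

/d/ — word-initial; rule 1 does not apply here → [d].
/d/ — between /i/ and /s/, immediately after a vowel — surfaces as [ð] (rule 1).
/s/ (between /d/ and /o/) fails the environment for rule 3, so it stays [s].
/ɡ/ (between /o/ and /o/) occurs immediately after a vowel → [ɣ] by rule 1.
/ɡ/ meets the environment for rule 1 (immediately after a vowel) → [ɣ].
/s/ — between /j/ and /e/; rule 3 does not apply here → [s].

[diðsoɣoɣijse]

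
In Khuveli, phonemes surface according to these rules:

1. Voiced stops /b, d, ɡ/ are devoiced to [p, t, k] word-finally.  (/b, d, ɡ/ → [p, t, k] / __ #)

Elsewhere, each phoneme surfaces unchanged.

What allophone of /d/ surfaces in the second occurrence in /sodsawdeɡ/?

[d]

/d/ (between /w/ and /e/) fails the environment for rule 1, so it stays [d].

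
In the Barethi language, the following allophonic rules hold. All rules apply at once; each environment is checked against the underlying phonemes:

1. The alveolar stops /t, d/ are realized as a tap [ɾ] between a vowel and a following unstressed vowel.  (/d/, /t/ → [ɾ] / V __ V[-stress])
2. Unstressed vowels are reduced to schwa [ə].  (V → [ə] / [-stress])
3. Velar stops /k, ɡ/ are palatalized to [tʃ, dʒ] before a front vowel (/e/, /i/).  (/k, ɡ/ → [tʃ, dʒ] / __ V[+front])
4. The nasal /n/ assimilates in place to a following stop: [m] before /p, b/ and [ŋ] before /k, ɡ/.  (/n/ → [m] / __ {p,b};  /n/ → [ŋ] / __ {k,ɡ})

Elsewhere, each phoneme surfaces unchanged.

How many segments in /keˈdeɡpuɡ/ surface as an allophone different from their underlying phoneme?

3

Segments that undergo a rule: /k/ → [tʃ] (rule 3); /e/ → [ə] (rule 2); /u/ → [ə] (rule 2).
All other segments surface unchanged.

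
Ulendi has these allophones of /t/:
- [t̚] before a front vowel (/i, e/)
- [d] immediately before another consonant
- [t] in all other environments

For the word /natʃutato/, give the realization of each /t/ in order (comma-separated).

Occurrence 1 (position 3): immediately before another consonant → [d].
Occurrence 2 (position 6): no conditioning environment matches → elsewhere allophone [t].
Occurrence 3 (position 8): no conditioning environment matches → elsewhere allophone [t].

[d], [t], [t]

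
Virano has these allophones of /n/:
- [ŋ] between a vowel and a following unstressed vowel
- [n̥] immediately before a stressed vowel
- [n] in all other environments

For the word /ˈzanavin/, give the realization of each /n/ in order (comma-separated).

Occurrence 1 (position 3): between a vowel and a following unstressed vowel → [ŋ].
Occurrence 2 (position 7): no conditioning environment matches → elsewhere allophone [n].

[ŋ], [n]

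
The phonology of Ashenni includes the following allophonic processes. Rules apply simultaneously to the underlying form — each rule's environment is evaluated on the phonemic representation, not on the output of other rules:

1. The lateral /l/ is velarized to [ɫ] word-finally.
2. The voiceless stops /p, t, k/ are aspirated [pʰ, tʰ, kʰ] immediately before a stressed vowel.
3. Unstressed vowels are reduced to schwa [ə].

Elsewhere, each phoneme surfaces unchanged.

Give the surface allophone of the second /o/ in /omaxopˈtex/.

[ə]

/o/ — between /x/ and /p/, in an unstressed syllable — surfaces as [ə] (rule 3).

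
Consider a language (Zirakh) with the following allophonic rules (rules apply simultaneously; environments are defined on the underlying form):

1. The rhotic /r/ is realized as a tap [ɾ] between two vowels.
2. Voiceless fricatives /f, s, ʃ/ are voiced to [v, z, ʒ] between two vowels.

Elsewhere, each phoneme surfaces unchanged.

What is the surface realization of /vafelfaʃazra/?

[vavelfaʒazra]

/v/ stays [v].
/a/ (between /v/ and /f/): no rule targets it → [a].
/f/ (between /a/ and /e/): between two vowels, so rule 2 applies → [v].
/e/ (between /f/ and /l/) is unaffected → [e].
/l/ (between /e/ and /f/) is unaffected → [l].
/f/ (between /l/ and /a/) is in the target of rule 2 but the environment (between two vowels) is not met → [f].
/a/ (between /f/ and /ʃ/): no rule targets it → [a].
/ʃ/ (between /a/ and /a/): between two vowels, so rule 2 applies → [ʒ].
/a/ — not in any rule's target class → [a].
/z/ (between /a/ and /r/) is unaffected → [z].
/r/ — between /z/ and /a/; rule 1 does not apply here → [r].
/a/ — not in any rule's target class → [a].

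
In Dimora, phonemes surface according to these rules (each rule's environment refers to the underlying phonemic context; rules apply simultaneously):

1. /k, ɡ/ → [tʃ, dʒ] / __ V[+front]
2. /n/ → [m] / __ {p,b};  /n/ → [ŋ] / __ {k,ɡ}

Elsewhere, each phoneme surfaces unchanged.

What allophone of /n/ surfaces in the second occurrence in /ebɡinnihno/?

[n]

/n/ (between /n/ and /i/) is in the target of rule 2 but the environment (before a labial or velar stop) is not met → [n].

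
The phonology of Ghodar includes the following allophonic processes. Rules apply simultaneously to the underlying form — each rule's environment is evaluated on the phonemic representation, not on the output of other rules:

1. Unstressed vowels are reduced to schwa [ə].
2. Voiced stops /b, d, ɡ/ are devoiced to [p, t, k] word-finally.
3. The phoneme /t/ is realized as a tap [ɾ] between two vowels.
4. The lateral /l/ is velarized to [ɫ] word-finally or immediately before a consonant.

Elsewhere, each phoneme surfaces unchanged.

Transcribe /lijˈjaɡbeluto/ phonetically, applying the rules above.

/l/ (word-initial) fails the environment for rule 4, so it stays [l].
/i/ (between /l/ and /j/) occurs in an unstressed syllable → [ə] by rule 1.
/j/ (between /i/ and /j/) is unaffected → [j].
/j/ — not in any rule's target class → [j].
/a/ (between /j/ and /ɡ/): rule 1 targets it, but not in an unstressed syllable → unchanged [a].
/ɡ/ (between /a/ and /b/) is in the target of rule 2 but the environment (word-finally) is not met → [ɡ].
/b/ — between /ɡ/ and /e/; rule 2 does not apply here → [b].
/e/ meets the environment for rule 1 (in an unstressed syllable) → [ə].
/l/ — between /e/ and /u/; rule 4 does not apply here → [l].
Rule 1 applies to /u/ (between /l/ and /t/: in an unstressed syllable) → [ə].
Rule 3 applies to /t/ (between /u/ and /o/: between two vowels) → [ɾ].
/o/ (word-final) occurs in an unstressed syllable → [ə] by rule 1.

[ləjˈjaɡbələɾə]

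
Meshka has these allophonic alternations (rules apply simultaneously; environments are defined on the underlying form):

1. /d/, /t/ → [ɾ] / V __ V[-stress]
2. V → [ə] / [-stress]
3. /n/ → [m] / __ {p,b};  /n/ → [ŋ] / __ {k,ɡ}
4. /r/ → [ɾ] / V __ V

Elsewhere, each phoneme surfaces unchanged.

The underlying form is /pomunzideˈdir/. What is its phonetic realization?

[pəmənzəɾəˈdir]

/p/ (word-initial): no rule targets it → [p].
/o/ (between /p/ and /m/): in an unstressed syllable, so rule 2 applies → [ə].
/m/ — not in any rule's target class → [m].
/u/ — between /m/ and /n/, in an unstressed syllable — surfaces as [ə] (rule 2).
/n/ (between /u/ and /z/): rule 3 targets it, but not before a labial or velar stop → unchanged [n].
/z/ — not in any rule's target class → [z].
/i/ meets the environment for rule 2 (in an unstressed syllable) → [ə].
Rule 1 applies to /d/ (between /i/ and /e/: between a vowel and a following unstressed vowel) → [ɾ].
/e/ meets the environment for rule 2 (in an unstressed syllable) → [ə].
/d/ (between /e/ and /i/) fails the environment for rule 1, so it stays [d].
/i/ — between /d/ and /r/; rule 2 does not apply here → [i].
/r/ — word-final; rule 4 does not apply here → [r].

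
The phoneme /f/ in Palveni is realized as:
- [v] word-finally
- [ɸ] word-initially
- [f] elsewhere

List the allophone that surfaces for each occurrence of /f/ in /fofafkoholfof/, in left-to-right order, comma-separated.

[ɸ], [f], [f], [f], [v]

Occurrence 1 (position 1): word-initially → [ɸ].
Occurrence 2 (position 3): no conditioning environment matches → elsewhere allophone [f].
Occurrence 3 (position 5): no conditioning environment matches → elsewhere allophone [f].
Occurrence 4 (position 11): no conditioning environment matches → elsewhere allophone [f].
Occurrence 5 (position 13): word-finally → [v].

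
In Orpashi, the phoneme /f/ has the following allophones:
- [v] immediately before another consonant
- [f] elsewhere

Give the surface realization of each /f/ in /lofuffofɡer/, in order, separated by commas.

[f], [v], [f], [v]

Occurrence 1 (position 3): no conditioning environment matches → elsewhere allophone [f].
Occurrence 2 (position 5): immediately before another consonant → [v].
Occurrence 3 (position 6): no conditioning environment matches → elsewhere allophone [f].
Occurrence 4 (position 8): immediately before another consonant → [v].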